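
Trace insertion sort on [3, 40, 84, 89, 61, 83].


Initial: [3, 40, 84, 89, 61, 83]
Insert 40: [3, 40, 84, 89, 61, 83]
Insert 84: [3, 40, 84, 89, 61, 83]
Insert 89: [3, 40, 84, 89, 61, 83]
Insert 61: [3, 40, 61, 84, 89, 83]
Insert 83: [3, 40, 61, 83, 84, 89]

Sorted: [3, 40, 61, 83, 84, 89]


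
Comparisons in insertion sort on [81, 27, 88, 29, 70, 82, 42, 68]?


Algorithm: insertion sort
Input: [81, 27, 88, 29, 70, 82, 42, 68]
Sorted: [27, 29, 42, 68, 70, 81, 82, 88]

20


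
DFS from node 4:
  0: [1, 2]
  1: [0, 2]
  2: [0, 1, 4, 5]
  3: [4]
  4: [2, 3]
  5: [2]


Visit 4, push [3, 2]
Visit 2, push [5, 1, 0]
Visit 0, push [1]
Visit 1, push []
Visit 5, push []
Visit 3, push []

DFS order: [4, 2, 0, 1, 5, 3]


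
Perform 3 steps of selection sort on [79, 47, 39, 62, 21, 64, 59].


Initial: [79, 47, 39, 62, 21, 64, 59]
Step 1: min=21 at 4
  Swap: [21, 47, 39, 62, 79, 64, 59]
Step 2: min=39 at 2
  Swap: [21, 39, 47, 62, 79, 64, 59]
Step 3: min=47 at 2
  Swap: [21, 39, 47, 62, 79, 64, 59]

After 3 steps: [21, 39, 47, 62, 79, 64, 59]


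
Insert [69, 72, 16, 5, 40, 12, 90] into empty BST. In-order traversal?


Insert 69: root
Insert 72: R from 69
Insert 16: L from 69
Insert 5: L from 69 -> L from 16
Insert 40: L from 69 -> R from 16
Insert 12: L from 69 -> L from 16 -> R from 5
Insert 90: R from 69 -> R from 72

In-order: [5, 12, 16, 40, 69, 72, 90]


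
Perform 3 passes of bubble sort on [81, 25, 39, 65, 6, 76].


Initial: [81, 25, 39, 65, 6, 76]
Pass 1: [25, 39, 65, 6, 76, 81] (5 swaps)
Pass 2: [25, 39, 6, 65, 76, 81] (1 swaps)
Pass 3: [25, 6, 39, 65, 76, 81] (1 swaps)

After 3 passes: [25, 6, 39, 65, 76, 81]


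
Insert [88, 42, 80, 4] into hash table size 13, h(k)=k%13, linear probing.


Insert 88: h=10 -> slot 10
Insert 42: h=3 -> slot 3
Insert 80: h=2 -> slot 2
Insert 4: h=4 -> slot 4

Table: [None, None, 80, 42, 4, None, None, None, None, None, 88, None, None]


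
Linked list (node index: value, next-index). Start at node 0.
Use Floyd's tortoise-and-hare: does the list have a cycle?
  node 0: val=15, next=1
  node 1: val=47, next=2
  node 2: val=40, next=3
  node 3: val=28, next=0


Floyd's tortoise (slow, +1) and hare (fast, +2):
  init: slow=0, fast=0
  step 1: slow=1, fast=2
  step 2: slow=2, fast=0
  step 3: slow=3, fast=2
  step 4: slow=0, fast=0
  slow == fast at node 0: cycle detected

Cycle: yes


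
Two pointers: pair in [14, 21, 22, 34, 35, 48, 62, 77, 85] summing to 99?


lo=0(14)+hi=8(85)=99

Yes: 14+85=99


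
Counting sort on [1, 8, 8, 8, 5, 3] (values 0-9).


Input: [1, 8, 8, 8, 5, 3]
Counts: [0, 1, 0, 1, 0, 1, 0, 0, 3, 0]

Sorted: [1, 3, 5, 8, 8, 8]


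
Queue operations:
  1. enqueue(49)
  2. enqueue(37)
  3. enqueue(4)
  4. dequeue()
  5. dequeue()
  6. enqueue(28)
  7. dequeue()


enqueue(49) -> [49]
enqueue(37) -> [49, 37]
enqueue(4) -> [49, 37, 4]
dequeue()->49, [37, 4]
dequeue()->37, [4]
enqueue(28) -> [4, 28]
dequeue()->4, [28]

Final queue: [28]


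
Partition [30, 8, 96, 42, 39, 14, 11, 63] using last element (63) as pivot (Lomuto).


Pivot: 63
  30 <= 63: advance i (no swap)
  8 <= 63: advance i (no swap)
  42 <= 63: swap -> [30, 8, 42, 96, 39, 14, 11, 63]
  39 <= 63: swap -> [30, 8, 42, 39, 96, 14, 11, 63]
  14 <= 63: swap -> [30, 8, 42, 39, 14, 96, 11, 63]
  11 <= 63: swap -> [30, 8, 42, 39, 14, 11, 96, 63]
Place pivot at 6: [30, 8, 42, 39, 14, 11, 63, 96]

Partitioned: [30, 8, 42, 39, 14, 11, 63, 96]


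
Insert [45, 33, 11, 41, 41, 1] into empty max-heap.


Insert 45: [45]
Insert 33: [45, 33]
Insert 11: [45, 33, 11]
Insert 41: [45, 41, 11, 33]
Insert 41: [45, 41, 11, 33, 41]
Insert 1: [45, 41, 11, 33, 41, 1]

Final heap: [45, 41, 11, 33, 41, 1]


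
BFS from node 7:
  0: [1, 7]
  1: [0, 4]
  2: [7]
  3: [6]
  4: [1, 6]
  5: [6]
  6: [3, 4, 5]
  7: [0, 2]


Visit 7, enqueue [0, 2]
Visit 0, enqueue [1]
Visit 2, enqueue []
Visit 1, enqueue [4]
Visit 4, enqueue [6]
Visit 6, enqueue [3, 5]
Visit 3, enqueue []
Visit 5, enqueue []

BFS order: [7, 0, 2, 1, 4, 6, 3, 5]


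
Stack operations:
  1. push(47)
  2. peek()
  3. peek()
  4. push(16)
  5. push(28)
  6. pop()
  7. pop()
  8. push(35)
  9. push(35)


push(47) -> [47]
peek()->47
peek()->47
push(16) -> [47, 16]
push(28) -> [47, 16, 28]
pop()->28, [47, 16]
pop()->16, [47]
push(35) -> [47, 35]
push(35) -> [47, 35, 35]

Final stack: [47, 35, 35]


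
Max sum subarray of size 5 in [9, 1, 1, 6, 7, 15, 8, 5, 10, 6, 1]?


[0:5]: 24
[1:6]: 30
[2:7]: 37
[3:8]: 41
[4:9]: 45
[5:10]: 44
[6:11]: 30

Max: 45 at [4:9]


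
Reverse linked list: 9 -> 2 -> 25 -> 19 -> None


Step 1: curr=9, set curr.next=prev(None) | reversed so far: 9
Step 2: curr=2, set curr.next=prev(9) | reversed so far: 2 -> 9
Step 3: curr=25, set curr.next=prev(2) | reversed so far: 25 -> 2 -> 9
Step 4: curr=19, set curr.next=prev(25) | reversed so far: 19 -> 25 -> 2 -> 9

19 -> 25 -> 2 -> 9 -> None


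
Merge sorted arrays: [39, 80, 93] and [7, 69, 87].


Take 7 from B
Take 39 from A
Take 69 from B
Take 80 from A
Take 87 from B

Merged: [7, 39, 69, 80, 87, 93]


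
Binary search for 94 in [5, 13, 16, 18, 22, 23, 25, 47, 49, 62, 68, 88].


Step 1: lo=0, hi=11, mid=5, val=23
Step 2: lo=6, hi=11, mid=8, val=49
Step 3: lo=9, hi=11, mid=10, val=68
Step 4: lo=11, hi=11, mid=11, val=88

Not found


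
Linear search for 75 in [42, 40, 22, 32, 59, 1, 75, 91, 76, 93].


i=0: 42!=75
i=1: 40!=75
i=2: 22!=75
i=3: 32!=75
i=4: 59!=75
i=5: 1!=75
i=6: 75==75 found!

Found at 6, 7 comps


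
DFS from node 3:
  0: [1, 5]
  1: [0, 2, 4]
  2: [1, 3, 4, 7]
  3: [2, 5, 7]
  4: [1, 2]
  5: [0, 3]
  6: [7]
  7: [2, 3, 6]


Visit 3, push [7, 5, 2]
Visit 2, push [7, 4, 1]
Visit 1, push [4, 0]
Visit 0, push [5]
Visit 5, push []
Visit 4, push []
Visit 7, push [6]
Visit 6, push []

DFS order: [3, 2, 1, 0, 5, 4, 7, 6]


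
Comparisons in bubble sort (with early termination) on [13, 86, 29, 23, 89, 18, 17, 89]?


Algorithm: bubble sort (with early termination)
Input: [13, 86, 29, 23, 89, 18, 17, 89]
Sorted: [13, 17, 18, 23, 29, 86, 89, 89]

27


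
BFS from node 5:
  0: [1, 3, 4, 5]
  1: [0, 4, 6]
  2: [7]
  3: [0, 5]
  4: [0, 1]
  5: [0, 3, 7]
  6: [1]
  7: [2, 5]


Visit 5, enqueue [0, 3, 7]
Visit 0, enqueue [1, 4]
Visit 3, enqueue []
Visit 7, enqueue [2]
Visit 1, enqueue [6]
Visit 4, enqueue []
Visit 2, enqueue []
Visit 6, enqueue []

BFS order: [5, 0, 3, 7, 1, 4, 2, 6]


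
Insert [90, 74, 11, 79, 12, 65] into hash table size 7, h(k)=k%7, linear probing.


Insert 90: h=6 -> slot 6
Insert 74: h=4 -> slot 4
Insert 11: h=4, 1 probes -> slot 5
Insert 79: h=2 -> slot 2
Insert 12: h=5, 2 probes -> slot 0
Insert 65: h=2, 1 probes -> slot 3

Table: [12, None, 79, 65, 74, 11, 90]


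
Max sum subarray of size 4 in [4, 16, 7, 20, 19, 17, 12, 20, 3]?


[0:4]: 47
[1:5]: 62
[2:6]: 63
[3:7]: 68
[4:8]: 68
[5:9]: 52

Max: 68 at [3:7]


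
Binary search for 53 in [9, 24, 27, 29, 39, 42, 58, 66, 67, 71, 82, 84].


Step 1: lo=0, hi=11, mid=5, val=42
Step 2: lo=6, hi=11, mid=8, val=67
Step 3: lo=6, hi=7, mid=6, val=58

Not found


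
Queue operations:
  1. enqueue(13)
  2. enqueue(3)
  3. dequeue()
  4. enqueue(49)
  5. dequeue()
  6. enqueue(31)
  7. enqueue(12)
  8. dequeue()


enqueue(13) -> [13]
enqueue(3) -> [13, 3]
dequeue()->13, [3]
enqueue(49) -> [3, 49]
dequeue()->3, [49]
enqueue(31) -> [49, 31]
enqueue(12) -> [49, 31, 12]
dequeue()->49, [31, 12]

Final queue: [31, 12]


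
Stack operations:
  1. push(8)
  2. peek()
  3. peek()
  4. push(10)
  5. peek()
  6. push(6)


push(8) -> [8]
peek()->8
peek()->8
push(10) -> [8, 10]
peek()->10
push(6) -> [8, 10, 6]

Final stack: [8, 10, 6]


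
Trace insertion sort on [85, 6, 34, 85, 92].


Initial: [85, 6, 34, 85, 92]
Insert 6: [6, 85, 34, 85, 92]
Insert 34: [6, 34, 85, 85, 92]
Insert 85: [6, 34, 85, 85, 92]
Insert 92: [6, 34, 85, 85, 92]

Sorted: [6, 34, 85, 85, 92]


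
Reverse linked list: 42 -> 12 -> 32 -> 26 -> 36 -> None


Step 1: curr=42, set curr.next=prev(None) | reversed so far: 42
Step 2: curr=12, set curr.next=prev(42) | reversed so far: 12 -> 42
Step 3: curr=32, set curr.next=prev(12) | reversed so far: 32 -> 12 -> 42
Step 4: curr=26, set curr.next=prev(32) | reversed so far: 26 -> 32 -> 12 -> 42
Step 5: curr=36, set curr.next=prev(26) | reversed so far: 36 -> 26 -> 32 -> 12 -> 42

36 -> 26 -> 32 -> 12 -> 42 -> None


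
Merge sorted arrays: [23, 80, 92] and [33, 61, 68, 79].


Take 23 from A
Take 33 from B
Take 61 from B
Take 68 from B
Take 79 from B

Merged: [23, 33, 61, 68, 79, 80, 92]


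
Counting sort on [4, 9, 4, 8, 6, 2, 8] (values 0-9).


Input: [4, 9, 4, 8, 6, 2, 8]
Counts: [0, 0, 1, 0, 2, 0, 1, 0, 2, 1]

Sorted: [2, 4, 4, 6, 8, 8, 9]


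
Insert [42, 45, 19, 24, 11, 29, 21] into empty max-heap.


Insert 42: [42]
Insert 45: [45, 42]
Insert 19: [45, 42, 19]
Insert 24: [45, 42, 19, 24]
Insert 11: [45, 42, 19, 24, 11]
Insert 29: [45, 42, 29, 24, 11, 19]
Insert 21: [45, 42, 29, 24, 11, 19, 21]

Final heap: [45, 42, 29, 24, 11, 19, 21]


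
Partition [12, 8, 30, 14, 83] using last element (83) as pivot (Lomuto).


Pivot: 83
  12 <= 83: advance i (no swap)
  8 <= 83: advance i (no swap)
  30 <= 83: advance i (no swap)
  14 <= 83: advance i (no swap)
Place pivot at 4: [12, 8, 30, 14, 83]

Partitioned: [12, 8, 30, 14, 83]


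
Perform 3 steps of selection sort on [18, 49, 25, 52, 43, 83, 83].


Initial: [18, 49, 25, 52, 43, 83, 83]
Step 1: min=18 at 0
  Swap: [18, 49, 25, 52, 43, 83, 83]
Step 2: min=25 at 2
  Swap: [18, 25, 49, 52, 43, 83, 83]
Step 3: min=43 at 4
  Swap: [18, 25, 43, 52, 49, 83, 83]

After 3 steps: [18, 25, 43, 52, 49, 83, 83]


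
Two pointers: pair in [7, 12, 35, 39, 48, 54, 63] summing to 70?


lo=0(7)+hi=6(63)=70

Yes: 7+63=70


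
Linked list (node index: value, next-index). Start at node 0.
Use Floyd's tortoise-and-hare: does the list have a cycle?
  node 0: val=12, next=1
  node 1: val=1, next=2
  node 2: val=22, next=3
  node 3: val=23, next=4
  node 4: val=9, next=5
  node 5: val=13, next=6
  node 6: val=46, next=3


Floyd's tortoise (slow, +1) and hare (fast, +2):
  init: slow=0, fast=0
  step 1: slow=1, fast=2
  step 2: slow=2, fast=4
  step 3: slow=3, fast=6
  step 4: slow=4, fast=4
  slow == fast at node 4: cycle detected

Cycle: yes


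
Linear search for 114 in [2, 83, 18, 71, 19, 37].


i=0: 2!=114
i=1: 83!=114
i=2: 18!=114
i=3: 71!=114
i=4: 19!=114
i=5: 37!=114

Not found, 6 comps


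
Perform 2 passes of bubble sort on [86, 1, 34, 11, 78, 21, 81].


Initial: [86, 1, 34, 11, 78, 21, 81]
Pass 1: [1, 34, 11, 78, 21, 81, 86] (6 swaps)
Pass 2: [1, 11, 34, 21, 78, 81, 86] (2 swaps)

After 2 passes: [1, 11, 34, 21, 78, 81, 86]


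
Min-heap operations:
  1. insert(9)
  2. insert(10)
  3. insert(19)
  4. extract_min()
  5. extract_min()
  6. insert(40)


insert(9) -> [9]
insert(10) -> [9, 10]
insert(19) -> [9, 10, 19]
extract_min()->9, [10, 19]
extract_min()->10, [19]
insert(40) -> [19, 40]

Final heap: [19, 40]


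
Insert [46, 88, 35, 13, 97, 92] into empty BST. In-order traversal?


Insert 46: root
Insert 88: R from 46
Insert 35: L from 46
Insert 13: L from 46 -> L from 35
Insert 97: R from 46 -> R from 88
Insert 92: R from 46 -> R from 88 -> L from 97

In-order: [13, 35, 46, 88, 92, 97]


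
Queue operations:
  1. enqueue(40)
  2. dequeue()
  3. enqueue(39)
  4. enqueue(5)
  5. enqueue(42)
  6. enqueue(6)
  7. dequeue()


enqueue(40) -> [40]
dequeue()->40, []
enqueue(39) -> [39]
enqueue(5) -> [39, 5]
enqueue(42) -> [39, 5, 42]
enqueue(6) -> [39, 5, 42, 6]
dequeue()->39, [5, 42, 6]

Final queue: [5, 42, 6]


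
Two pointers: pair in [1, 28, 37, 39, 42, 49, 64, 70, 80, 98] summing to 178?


lo=0(1)+hi=9(98)=99
lo=1(28)+hi=9(98)=126
lo=2(37)+hi=9(98)=135
lo=3(39)+hi=9(98)=137
lo=4(42)+hi=9(98)=140
lo=5(49)+hi=9(98)=147
lo=6(64)+hi=9(98)=162
lo=7(70)+hi=9(98)=168
lo=8(80)+hi=9(98)=178

Yes: 80+98=178


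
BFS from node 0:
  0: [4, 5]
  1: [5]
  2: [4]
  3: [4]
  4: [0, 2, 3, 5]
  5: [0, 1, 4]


Visit 0, enqueue [4, 5]
Visit 4, enqueue [2, 3]
Visit 5, enqueue [1]
Visit 2, enqueue []
Visit 3, enqueue []
Visit 1, enqueue []

BFS order: [0, 4, 5, 2, 3, 1]


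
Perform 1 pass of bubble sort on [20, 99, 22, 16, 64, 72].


Initial: [20, 99, 22, 16, 64, 72]
Pass 1: [20, 22, 16, 64, 72, 99] (4 swaps)

After 1 pass: [20, 22, 16, 64, 72, 99]


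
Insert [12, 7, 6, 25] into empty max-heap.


Insert 12: [12]
Insert 7: [12, 7]
Insert 6: [12, 7, 6]
Insert 25: [25, 12, 6, 7]

Final heap: [25, 12, 6, 7]


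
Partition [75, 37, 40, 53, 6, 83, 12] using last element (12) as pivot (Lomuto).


Pivot: 12
  6 <= 12: swap -> [6, 37, 40, 53, 75, 83, 12]
Place pivot at 1: [6, 12, 40, 53, 75, 83, 37]

Partitioned: [6, 12, 40, 53, 75, 83, 37]


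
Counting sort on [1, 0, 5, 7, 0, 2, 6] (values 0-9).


Input: [1, 0, 5, 7, 0, 2, 6]
Counts: [2, 1, 1, 0, 0, 1, 1, 1, 0, 0]

Sorted: [0, 0, 1, 2, 5, 6, 7]


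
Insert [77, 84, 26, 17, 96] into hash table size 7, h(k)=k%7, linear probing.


Insert 77: h=0 -> slot 0
Insert 84: h=0, 1 probes -> slot 1
Insert 26: h=5 -> slot 5
Insert 17: h=3 -> slot 3
Insert 96: h=5, 1 probes -> slot 6

Table: [77, 84, None, 17, None, 26, 96]


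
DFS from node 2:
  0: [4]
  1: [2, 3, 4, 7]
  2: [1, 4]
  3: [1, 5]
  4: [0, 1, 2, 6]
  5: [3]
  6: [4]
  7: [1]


Visit 2, push [4, 1]
Visit 1, push [7, 4, 3]
Visit 3, push [5]
Visit 5, push []
Visit 4, push [6, 0]
Visit 0, push []
Visit 6, push []
Visit 7, push []

DFS order: [2, 1, 3, 5, 4, 0, 6, 7]


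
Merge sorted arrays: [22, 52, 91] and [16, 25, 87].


Take 16 from B
Take 22 from A
Take 25 from B
Take 52 from A
Take 87 from B

Merged: [16, 22, 25, 52, 87, 91]


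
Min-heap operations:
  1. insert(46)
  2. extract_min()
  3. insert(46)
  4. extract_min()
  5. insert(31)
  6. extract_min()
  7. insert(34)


insert(46) -> [46]
extract_min()->46, []
insert(46) -> [46]
extract_min()->46, []
insert(31) -> [31]
extract_min()->31, []
insert(34) -> [34]

Final heap: [34]


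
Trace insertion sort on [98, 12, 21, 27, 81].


Initial: [98, 12, 21, 27, 81]
Insert 12: [12, 98, 21, 27, 81]
Insert 21: [12, 21, 98, 27, 81]
Insert 27: [12, 21, 27, 98, 81]
Insert 81: [12, 21, 27, 81, 98]

Sorted: [12, 21, 27, 81, 98]


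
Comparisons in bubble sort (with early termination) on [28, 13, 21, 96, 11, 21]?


Algorithm: bubble sort (with early termination)
Input: [28, 13, 21, 96, 11, 21]
Sorted: [11, 13, 21, 21, 28, 96]

15


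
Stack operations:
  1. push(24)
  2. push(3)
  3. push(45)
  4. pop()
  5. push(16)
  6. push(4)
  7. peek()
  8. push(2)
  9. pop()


push(24) -> [24]
push(3) -> [24, 3]
push(45) -> [24, 3, 45]
pop()->45, [24, 3]
push(16) -> [24, 3, 16]
push(4) -> [24, 3, 16, 4]
peek()->4
push(2) -> [24, 3, 16, 4, 2]
pop()->2, [24, 3, 16, 4]

Final stack: [24, 3, 16, 4]


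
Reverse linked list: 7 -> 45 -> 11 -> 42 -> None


Step 1: curr=7, set curr.next=prev(None) | reversed so far: 7
Step 2: curr=45, set curr.next=prev(7) | reversed so far: 45 -> 7
Step 3: curr=11, set curr.next=prev(45) | reversed so far: 11 -> 45 -> 7
Step 4: curr=42, set curr.next=prev(11) | reversed so far: 42 -> 11 -> 45 -> 7

42 -> 11 -> 45 -> 7 -> None


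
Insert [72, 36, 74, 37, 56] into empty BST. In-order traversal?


Insert 72: root
Insert 36: L from 72
Insert 74: R from 72
Insert 37: L from 72 -> R from 36
Insert 56: L from 72 -> R from 36 -> R from 37

In-order: [36, 37, 56, 72, 74]


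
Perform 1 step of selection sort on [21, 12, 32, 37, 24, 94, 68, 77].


Initial: [21, 12, 32, 37, 24, 94, 68, 77]
Step 1: min=12 at 1
  Swap: [12, 21, 32, 37, 24, 94, 68, 77]

After 1 step: [12, 21, 32, 37, 24, 94, 68, 77]


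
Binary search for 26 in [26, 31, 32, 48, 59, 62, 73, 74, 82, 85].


Step 1: lo=0, hi=9, mid=4, val=59
Step 2: lo=0, hi=3, mid=1, val=31
Step 3: lo=0, hi=0, mid=0, val=26

Found at index 0


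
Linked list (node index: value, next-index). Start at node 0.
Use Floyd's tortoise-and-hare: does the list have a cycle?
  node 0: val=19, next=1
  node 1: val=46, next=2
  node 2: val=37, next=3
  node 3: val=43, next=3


Floyd's tortoise (slow, +1) and hare (fast, +2):
  init: slow=0, fast=0
  step 1: slow=1, fast=2
  step 2: slow=2, fast=3
  step 3: slow=3, fast=3
  slow == fast at node 3: cycle detected

Cycle: yes


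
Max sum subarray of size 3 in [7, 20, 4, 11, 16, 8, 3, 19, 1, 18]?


[0:3]: 31
[1:4]: 35
[2:5]: 31
[3:6]: 35
[4:7]: 27
[5:8]: 30
[6:9]: 23
[7:10]: 38

Max: 38 at [7:10]


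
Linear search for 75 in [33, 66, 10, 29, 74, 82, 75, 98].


i=0: 33!=75
i=1: 66!=75
i=2: 10!=75
i=3: 29!=75
i=4: 74!=75
i=5: 82!=75
i=6: 75==75 found!

Found at 6, 7 comps


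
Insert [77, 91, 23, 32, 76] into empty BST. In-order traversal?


Insert 77: root
Insert 91: R from 77
Insert 23: L from 77
Insert 32: L from 77 -> R from 23
Insert 76: L from 77 -> R from 23 -> R from 32

In-order: [23, 32, 76, 77, 91]


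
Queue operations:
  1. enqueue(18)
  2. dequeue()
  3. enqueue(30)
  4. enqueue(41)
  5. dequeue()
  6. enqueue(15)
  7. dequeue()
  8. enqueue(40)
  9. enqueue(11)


enqueue(18) -> [18]
dequeue()->18, []
enqueue(30) -> [30]
enqueue(41) -> [30, 41]
dequeue()->30, [41]
enqueue(15) -> [41, 15]
dequeue()->41, [15]
enqueue(40) -> [15, 40]
enqueue(11) -> [15, 40, 11]

Final queue: [15, 40, 11]


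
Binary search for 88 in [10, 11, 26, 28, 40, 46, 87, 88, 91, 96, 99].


Step 1: lo=0, hi=10, mid=5, val=46
Step 2: lo=6, hi=10, mid=8, val=91
Step 3: lo=6, hi=7, mid=6, val=87
Step 4: lo=7, hi=7, mid=7, val=88

Found at index 7


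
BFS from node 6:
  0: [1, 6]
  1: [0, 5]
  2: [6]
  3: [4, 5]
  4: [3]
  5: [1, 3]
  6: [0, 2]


Visit 6, enqueue [0, 2]
Visit 0, enqueue [1]
Visit 2, enqueue []
Visit 1, enqueue [5]
Visit 5, enqueue [3]
Visit 3, enqueue [4]
Visit 4, enqueue []

BFS order: [6, 0, 2, 1, 5, 3, 4]


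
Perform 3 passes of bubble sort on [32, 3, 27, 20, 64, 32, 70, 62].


Initial: [32, 3, 27, 20, 64, 32, 70, 62]
Pass 1: [3, 27, 20, 32, 32, 64, 62, 70] (5 swaps)
Pass 2: [3, 20, 27, 32, 32, 62, 64, 70] (2 swaps)
Pass 3: [3, 20, 27, 32, 32, 62, 64, 70] (0 swaps)

After 3 passes: [3, 20, 27, 32, 32, 62, 64, 70]


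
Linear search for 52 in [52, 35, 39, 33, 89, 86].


i=0: 52==52 found!

Found at 0, 1 comps


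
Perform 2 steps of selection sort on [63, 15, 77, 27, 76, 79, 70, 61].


Initial: [63, 15, 77, 27, 76, 79, 70, 61]
Step 1: min=15 at 1
  Swap: [15, 63, 77, 27, 76, 79, 70, 61]
Step 2: min=27 at 3
  Swap: [15, 27, 77, 63, 76, 79, 70, 61]

After 2 steps: [15, 27, 77, 63, 76, 79, 70, 61]


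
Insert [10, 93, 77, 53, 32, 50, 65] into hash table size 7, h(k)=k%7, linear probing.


Insert 10: h=3 -> slot 3
Insert 93: h=2 -> slot 2
Insert 77: h=0 -> slot 0
Insert 53: h=4 -> slot 4
Insert 32: h=4, 1 probes -> slot 5
Insert 50: h=1 -> slot 1
Insert 65: h=2, 4 probes -> slot 6

Table: [77, 50, 93, 10, 53, 32, 65]


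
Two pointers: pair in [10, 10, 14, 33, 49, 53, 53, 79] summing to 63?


lo=0(10)+hi=7(79)=89
lo=0(10)+hi=6(53)=63

Yes: 10+53=63


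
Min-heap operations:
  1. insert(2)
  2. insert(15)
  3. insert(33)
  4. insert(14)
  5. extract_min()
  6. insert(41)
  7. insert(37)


insert(2) -> [2]
insert(15) -> [2, 15]
insert(33) -> [2, 15, 33]
insert(14) -> [2, 14, 33, 15]
extract_min()->2, [14, 15, 33]
insert(41) -> [14, 15, 33, 41]
insert(37) -> [14, 15, 33, 41, 37]

Final heap: [14, 15, 33, 41, 37]


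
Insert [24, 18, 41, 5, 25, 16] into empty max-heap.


Insert 24: [24]
Insert 18: [24, 18]
Insert 41: [41, 18, 24]
Insert 5: [41, 18, 24, 5]
Insert 25: [41, 25, 24, 5, 18]
Insert 16: [41, 25, 24, 5, 18, 16]

Final heap: [41, 25, 24, 5, 18, 16]


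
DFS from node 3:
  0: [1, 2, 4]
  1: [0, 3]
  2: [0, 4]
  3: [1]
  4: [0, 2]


Visit 3, push [1]
Visit 1, push [0]
Visit 0, push [4, 2]
Visit 2, push [4]
Visit 4, push []

DFS order: [3, 1, 0, 2, 4]


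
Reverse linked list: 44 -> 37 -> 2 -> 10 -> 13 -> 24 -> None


Step 1: curr=44, set curr.next=prev(None) | reversed so far: 44
Step 2: curr=37, set curr.next=prev(44) | reversed so far: 37 -> 44
Step 3: curr=2, set curr.next=prev(37) | reversed so far: 2 -> 37 -> 44
Step 4: curr=10, set curr.next=prev(2) | reversed so far: 10 -> 2 -> 37 -> 44
Step 5: curr=13, set curr.next=prev(10) | reversed so far: 13 -> 10 -> 2 -> 37 -> 44
Step 6: curr=24, set curr.next=prev(13) | reversed so far: 24 -> 13 -> 10 -> 2 -> 37 -> 44

24 -> 13 -> 10 -> 2 -> 37 -> 44 -> None


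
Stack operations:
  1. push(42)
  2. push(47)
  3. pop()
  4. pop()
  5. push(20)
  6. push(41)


push(42) -> [42]
push(47) -> [42, 47]
pop()->47, [42]
pop()->42, []
push(20) -> [20]
push(41) -> [20, 41]

Final stack: [20, 41]


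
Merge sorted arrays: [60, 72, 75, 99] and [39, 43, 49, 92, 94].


Take 39 from B
Take 43 from B
Take 49 from B
Take 60 from A
Take 72 from A
Take 75 from A
Take 92 from B
Take 94 from B

Merged: [39, 43, 49, 60, 72, 75, 92, 94, 99]


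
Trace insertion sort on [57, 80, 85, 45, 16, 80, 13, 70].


Initial: [57, 80, 85, 45, 16, 80, 13, 70]
Insert 80: [57, 80, 85, 45, 16, 80, 13, 70]
Insert 85: [57, 80, 85, 45, 16, 80, 13, 70]
Insert 45: [45, 57, 80, 85, 16, 80, 13, 70]
Insert 16: [16, 45, 57, 80, 85, 80, 13, 70]
Insert 80: [16, 45, 57, 80, 80, 85, 13, 70]
Insert 13: [13, 16, 45, 57, 80, 80, 85, 70]
Insert 70: [13, 16, 45, 57, 70, 80, 80, 85]

Sorted: [13, 16, 45, 57, 70, 80, 80, 85]


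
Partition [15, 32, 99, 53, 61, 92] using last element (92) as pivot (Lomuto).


Pivot: 92
  15 <= 92: advance i (no swap)
  32 <= 92: advance i (no swap)
  53 <= 92: swap -> [15, 32, 53, 99, 61, 92]
  61 <= 92: swap -> [15, 32, 53, 61, 99, 92]
Place pivot at 4: [15, 32, 53, 61, 92, 99]

Partitioned: [15, 32, 53, 61, 92, 99]


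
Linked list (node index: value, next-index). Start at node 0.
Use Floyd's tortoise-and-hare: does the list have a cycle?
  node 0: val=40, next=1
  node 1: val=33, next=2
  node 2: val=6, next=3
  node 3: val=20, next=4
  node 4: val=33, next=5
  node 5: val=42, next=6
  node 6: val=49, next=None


Floyd's tortoise (slow, +1) and hare (fast, +2):
  init: slow=0, fast=0
  step 1: slow=1, fast=2
  step 2: slow=2, fast=4
  step 3: slow=3, fast=6
  step 4: fast -> None, no cycle

Cycle: no


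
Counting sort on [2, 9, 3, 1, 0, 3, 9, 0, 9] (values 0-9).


Input: [2, 9, 3, 1, 0, 3, 9, 0, 9]
Counts: [2, 1, 1, 2, 0, 0, 0, 0, 0, 3]

Sorted: [0, 0, 1, 2, 3, 3, 9, 9, 9]


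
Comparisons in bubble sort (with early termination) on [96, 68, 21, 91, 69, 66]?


Algorithm: bubble sort (with early termination)
Input: [96, 68, 21, 91, 69, 66]
Sorted: [21, 66, 68, 69, 91, 96]

15


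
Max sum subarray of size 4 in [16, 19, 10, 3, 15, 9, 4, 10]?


[0:4]: 48
[1:5]: 47
[2:6]: 37
[3:7]: 31
[4:8]: 38

Max: 48 at [0:4]


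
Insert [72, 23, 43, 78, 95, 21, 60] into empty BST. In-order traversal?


Insert 72: root
Insert 23: L from 72
Insert 43: L from 72 -> R from 23
Insert 78: R from 72
Insert 95: R from 72 -> R from 78
Insert 21: L from 72 -> L from 23
Insert 60: L from 72 -> R from 23 -> R from 43

In-order: [21, 23, 43, 60, 72, 78, 95]


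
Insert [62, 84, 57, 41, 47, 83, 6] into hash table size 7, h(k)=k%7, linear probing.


Insert 62: h=6 -> slot 6
Insert 84: h=0 -> slot 0
Insert 57: h=1 -> slot 1
Insert 41: h=6, 3 probes -> slot 2
Insert 47: h=5 -> slot 5
Insert 83: h=6, 4 probes -> slot 3
Insert 6: h=6, 5 probes -> slot 4

Table: [84, 57, 41, 83, 6, 47, 62]


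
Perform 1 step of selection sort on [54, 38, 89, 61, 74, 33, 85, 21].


Initial: [54, 38, 89, 61, 74, 33, 85, 21]
Step 1: min=21 at 7
  Swap: [21, 38, 89, 61, 74, 33, 85, 54]

After 1 step: [21, 38, 89, 61, 74, 33, 85, 54]


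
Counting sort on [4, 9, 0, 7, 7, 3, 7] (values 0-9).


Input: [4, 9, 0, 7, 7, 3, 7]
Counts: [1, 0, 0, 1, 1, 0, 0, 3, 0, 1]

Sorted: [0, 3, 4, 7, 7, 7, 9]


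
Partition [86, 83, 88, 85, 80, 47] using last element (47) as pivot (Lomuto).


Pivot: 47
Place pivot at 0: [47, 83, 88, 85, 80, 86]

Partitioned: [47, 83, 88, 85, 80, 86]


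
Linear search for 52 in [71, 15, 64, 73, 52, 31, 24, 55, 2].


i=0: 71!=52
i=1: 15!=52
i=2: 64!=52
i=3: 73!=52
i=4: 52==52 found!

Found at 4, 5 comps


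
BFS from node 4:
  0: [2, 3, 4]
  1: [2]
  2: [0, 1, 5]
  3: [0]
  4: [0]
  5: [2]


Visit 4, enqueue [0]
Visit 0, enqueue [2, 3]
Visit 2, enqueue [1, 5]
Visit 3, enqueue []
Visit 1, enqueue []
Visit 5, enqueue []

BFS order: [4, 0, 2, 3, 1, 5]


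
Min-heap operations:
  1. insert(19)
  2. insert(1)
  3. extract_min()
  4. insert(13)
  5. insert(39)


insert(19) -> [19]
insert(1) -> [1, 19]
extract_min()->1, [19]
insert(13) -> [13, 19]
insert(39) -> [13, 19, 39]

Final heap: [13, 19, 39]


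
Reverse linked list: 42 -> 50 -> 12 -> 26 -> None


Step 1: curr=42, set curr.next=prev(None) | reversed so far: 42
Step 2: curr=50, set curr.next=prev(42) | reversed so far: 50 -> 42
Step 3: curr=12, set curr.next=prev(50) | reversed so far: 12 -> 50 -> 42
Step 4: curr=26, set curr.next=prev(12) | reversed so far: 26 -> 12 -> 50 -> 42

26 -> 12 -> 50 -> 42 -> None


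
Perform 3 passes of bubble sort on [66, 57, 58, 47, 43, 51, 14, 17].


Initial: [66, 57, 58, 47, 43, 51, 14, 17]
Pass 1: [57, 58, 47, 43, 51, 14, 17, 66] (7 swaps)
Pass 2: [57, 47, 43, 51, 14, 17, 58, 66] (5 swaps)
Pass 3: [47, 43, 51, 14, 17, 57, 58, 66] (5 swaps)

After 3 passes: [47, 43, 51, 14, 17, 57, 58, 66]


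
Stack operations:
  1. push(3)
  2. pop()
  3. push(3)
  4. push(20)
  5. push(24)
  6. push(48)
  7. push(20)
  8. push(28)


push(3) -> [3]
pop()->3, []
push(3) -> [3]
push(20) -> [3, 20]
push(24) -> [3, 20, 24]
push(48) -> [3, 20, 24, 48]
push(20) -> [3, 20, 24, 48, 20]
push(28) -> [3, 20, 24, 48, 20, 28]

Final stack: [3, 20, 24, 48, 20, 28]


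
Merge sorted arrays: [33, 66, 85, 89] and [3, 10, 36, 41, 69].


Take 3 from B
Take 10 from B
Take 33 from A
Take 36 from B
Take 41 from B
Take 66 from A
Take 69 from B

Merged: [3, 10, 33, 36, 41, 66, 69, 85, 89]


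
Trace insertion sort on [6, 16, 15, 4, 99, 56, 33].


Initial: [6, 16, 15, 4, 99, 56, 33]
Insert 16: [6, 16, 15, 4, 99, 56, 33]
Insert 15: [6, 15, 16, 4, 99, 56, 33]
Insert 4: [4, 6, 15, 16, 99, 56, 33]
Insert 99: [4, 6, 15, 16, 99, 56, 33]
Insert 56: [4, 6, 15, 16, 56, 99, 33]
Insert 33: [4, 6, 15, 16, 33, 56, 99]

Sorted: [4, 6, 15, 16, 33, 56, 99]


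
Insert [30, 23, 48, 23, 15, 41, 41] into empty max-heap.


Insert 30: [30]
Insert 23: [30, 23]
Insert 48: [48, 23, 30]
Insert 23: [48, 23, 30, 23]
Insert 15: [48, 23, 30, 23, 15]
Insert 41: [48, 23, 41, 23, 15, 30]
Insert 41: [48, 23, 41, 23, 15, 30, 41]

Final heap: [48, 23, 41, 23, 15, 30, 41]


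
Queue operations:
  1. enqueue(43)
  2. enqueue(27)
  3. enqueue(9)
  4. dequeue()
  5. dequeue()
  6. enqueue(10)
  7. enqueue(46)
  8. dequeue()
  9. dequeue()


enqueue(43) -> [43]
enqueue(27) -> [43, 27]
enqueue(9) -> [43, 27, 9]
dequeue()->43, [27, 9]
dequeue()->27, [9]
enqueue(10) -> [9, 10]
enqueue(46) -> [9, 10, 46]
dequeue()->9, [10, 46]
dequeue()->10, [46]

Final queue: [46]


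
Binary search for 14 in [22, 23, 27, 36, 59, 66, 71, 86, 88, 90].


Step 1: lo=0, hi=9, mid=4, val=59
Step 2: lo=0, hi=3, mid=1, val=23
Step 3: lo=0, hi=0, mid=0, val=22

Not found


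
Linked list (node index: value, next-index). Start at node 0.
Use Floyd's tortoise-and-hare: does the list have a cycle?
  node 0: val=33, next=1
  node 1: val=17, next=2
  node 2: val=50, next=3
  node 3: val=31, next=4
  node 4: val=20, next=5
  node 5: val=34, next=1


Floyd's tortoise (slow, +1) and hare (fast, +2):
  init: slow=0, fast=0
  step 1: slow=1, fast=2
  step 2: slow=2, fast=4
  step 3: slow=3, fast=1
  step 4: slow=4, fast=3
  step 5: slow=5, fast=5
  slow == fast at node 5: cycle detected

Cycle: yes


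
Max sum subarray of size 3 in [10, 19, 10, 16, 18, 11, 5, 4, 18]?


[0:3]: 39
[1:4]: 45
[2:5]: 44
[3:6]: 45
[4:7]: 34
[5:8]: 20
[6:9]: 27

Max: 45 at [1:4]


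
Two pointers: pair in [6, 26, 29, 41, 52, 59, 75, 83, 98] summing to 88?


lo=0(6)+hi=8(98)=104
lo=0(6)+hi=7(83)=89
lo=0(6)+hi=6(75)=81
lo=1(26)+hi=6(75)=101
lo=1(26)+hi=5(59)=85
lo=2(29)+hi=5(59)=88

Yes: 29+59=88


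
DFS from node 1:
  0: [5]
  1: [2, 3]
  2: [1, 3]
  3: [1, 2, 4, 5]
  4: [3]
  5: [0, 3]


Visit 1, push [3, 2]
Visit 2, push [3]
Visit 3, push [5, 4]
Visit 4, push []
Visit 5, push [0]
Visit 0, push []

DFS order: [1, 2, 3, 4, 5, 0]


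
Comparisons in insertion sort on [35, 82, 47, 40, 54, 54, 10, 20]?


Algorithm: insertion sort
Input: [35, 82, 47, 40, 54, 54, 10, 20]
Sorted: [10, 20, 35, 40, 47, 54, 54, 82]

23


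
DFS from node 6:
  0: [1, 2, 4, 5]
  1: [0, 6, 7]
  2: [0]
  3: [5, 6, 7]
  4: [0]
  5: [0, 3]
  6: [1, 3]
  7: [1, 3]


Visit 6, push [3, 1]
Visit 1, push [7, 0]
Visit 0, push [5, 4, 2]
Visit 2, push []
Visit 4, push []
Visit 5, push [3]
Visit 3, push [7]
Visit 7, push []

DFS order: [6, 1, 0, 2, 4, 5, 3, 7]


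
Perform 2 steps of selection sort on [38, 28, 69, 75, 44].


Initial: [38, 28, 69, 75, 44]
Step 1: min=28 at 1
  Swap: [28, 38, 69, 75, 44]
Step 2: min=38 at 1
  Swap: [28, 38, 69, 75, 44]

After 2 steps: [28, 38, 69, 75, 44]


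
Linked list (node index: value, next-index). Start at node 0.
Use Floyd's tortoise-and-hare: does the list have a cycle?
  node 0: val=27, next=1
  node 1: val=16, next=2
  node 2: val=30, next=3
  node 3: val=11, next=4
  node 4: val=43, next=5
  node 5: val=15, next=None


Floyd's tortoise (slow, +1) and hare (fast, +2):
  init: slow=0, fast=0
  step 1: slow=1, fast=2
  step 2: slow=2, fast=4
  step 3: fast 4->5->None, no cycle

Cycle: no


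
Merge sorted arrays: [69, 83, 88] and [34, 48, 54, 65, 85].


Take 34 from B
Take 48 from B
Take 54 from B
Take 65 from B
Take 69 from A
Take 83 from A
Take 85 from B

Merged: [34, 48, 54, 65, 69, 83, 85, 88]


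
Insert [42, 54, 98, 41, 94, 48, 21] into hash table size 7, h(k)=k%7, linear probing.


Insert 42: h=0 -> slot 0
Insert 54: h=5 -> slot 5
Insert 98: h=0, 1 probes -> slot 1
Insert 41: h=6 -> slot 6
Insert 94: h=3 -> slot 3
Insert 48: h=6, 3 probes -> slot 2
Insert 21: h=0, 4 probes -> slot 4

Table: [42, 98, 48, 94, 21, 54, 41]


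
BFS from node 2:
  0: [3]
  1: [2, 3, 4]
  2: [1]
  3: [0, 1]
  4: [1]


Visit 2, enqueue [1]
Visit 1, enqueue [3, 4]
Visit 3, enqueue [0]
Visit 4, enqueue []
Visit 0, enqueue []

BFS order: [2, 1, 3, 4, 0]


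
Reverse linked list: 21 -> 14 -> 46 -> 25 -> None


Step 1: curr=21, set curr.next=prev(None) | reversed so far: 21
Step 2: curr=14, set curr.next=prev(21) | reversed so far: 14 -> 21
Step 3: curr=46, set curr.next=prev(14) | reversed so far: 46 -> 14 -> 21
Step 4: curr=25, set curr.next=prev(46) | reversed so far: 25 -> 46 -> 14 -> 21

25 -> 46 -> 14 -> 21 -> None


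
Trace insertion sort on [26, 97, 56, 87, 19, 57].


Initial: [26, 97, 56, 87, 19, 57]
Insert 97: [26, 97, 56, 87, 19, 57]
Insert 56: [26, 56, 97, 87, 19, 57]
Insert 87: [26, 56, 87, 97, 19, 57]
Insert 19: [19, 26, 56, 87, 97, 57]
Insert 57: [19, 26, 56, 57, 87, 97]

Sorted: [19, 26, 56, 57, 87, 97]


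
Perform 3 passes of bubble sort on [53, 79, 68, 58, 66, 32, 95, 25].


Initial: [53, 79, 68, 58, 66, 32, 95, 25]
Pass 1: [53, 68, 58, 66, 32, 79, 25, 95] (5 swaps)
Pass 2: [53, 58, 66, 32, 68, 25, 79, 95] (4 swaps)
Pass 3: [53, 58, 32, 66, 25, 68, 79, 95] (2 swaps)

After 3 passes: [53, 58, 32, 66, 25, 68, 79, 95]


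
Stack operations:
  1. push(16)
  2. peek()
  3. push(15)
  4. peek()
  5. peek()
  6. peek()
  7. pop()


push(16) -> [16]
peek()->16
push(15) -> [16, 15]
peek()->15
peek()->15
peek()->15
pop()->15, [16]

Final stack: [16]


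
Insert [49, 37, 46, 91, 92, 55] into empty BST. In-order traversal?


Insert 49: root
Insert 37: L from 49
Insert 46: L from 49 -> R from 37
Insert 91: R from 49
Insert 92: R from 49 -> R from 91
Insert 55: R from 49 -> L from 91

In-order: [37, 46, 49, 55, 91, 92]


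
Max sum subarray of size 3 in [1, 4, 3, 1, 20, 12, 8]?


[0:3]: 8
[1:4]: 8
[2:5]: 24
[3:6]: 33
[4:7]: 40

Max: 40 at [4:7]


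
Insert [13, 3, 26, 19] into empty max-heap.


Insert 13: [13]
Insert 3: [13, 3]
Insert 26: [26, 3, 13]
Insert 19: [26, 19, 13, 3]

Final heap: [26, 19, 13, 3]


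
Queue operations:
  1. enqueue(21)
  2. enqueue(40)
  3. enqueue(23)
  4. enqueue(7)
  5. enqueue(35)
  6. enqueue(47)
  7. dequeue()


enqueue(21) -> [21]
enqueue(40) -> [21, 40]
enqueue(23) -> [21, 40, 23]
enqueue(7) -> [21, 40, 23, 7]
enqueue(35) -> [21, 40, 23, 7, 35]
enqueue(47) -> [21, 40, 23, 7, 35, 47]
dequeue()->21, [40, 23, 7, 35, 47]

Final queue: [40, 23, 7, 35, 47]


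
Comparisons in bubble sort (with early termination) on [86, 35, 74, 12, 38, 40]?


Algorithm: bubble sort (with early termination)
Input: [86, 35, 74, 12, 38, 40]
Sorted: [12, 35, 38, 40, 74, 86]

14


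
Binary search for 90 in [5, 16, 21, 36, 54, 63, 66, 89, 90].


Step 1: lo=0, hi=8, mid=4, val=54
Step 2: lo=5, hi=8, mid=6, val=66
Step 3: lo=7, hi=8, mid=7, val=89
Step 4: lo=8, hi=8, mid=8, val=90

Found at index 8


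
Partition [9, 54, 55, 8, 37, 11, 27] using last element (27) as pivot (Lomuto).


Pivot: 27
  9 <= 27: advance i (no swap)
  8 <= 27: swap -> [9, 8, 55, 54, 37, 11, 27]
  11 <= 27: swap -> [9, 8, 11, 54, 37, 55, 27]
Place pivot at 3: [9, 8, 11, 27, 37, 55, 54]

Partitioned: [9, 8, 11, 27, 37, 55, 54]


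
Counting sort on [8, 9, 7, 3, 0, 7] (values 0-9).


Input: [8, 9, 7, 3, 0, 7]
Counts: [1, 0, 0, 1, 0, 0, 0, 2, 1, 1]

Sorted: [0, 3, 7, 7, 8, 9]


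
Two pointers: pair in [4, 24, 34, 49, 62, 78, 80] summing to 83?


lo=0(4)+hi=6(80)=84
lo=0(4)+hi=5(78)=82
lo=1(24)+hi=5(78)=102
lo=1(24)+hi=4(62)=86
lo=1(24)+hi=3(49)=73
lo=2(34)+hi=3(49)=83

Yes: 34+49=83


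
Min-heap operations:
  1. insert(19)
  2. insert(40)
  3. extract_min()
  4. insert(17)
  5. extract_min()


insert(19) -> [19]
insert(40) -> [19, 40]
extract_min()->19, [40]
insert(17) -> [17, 40]
extract_min()->17, [40]

Final heap: [40]


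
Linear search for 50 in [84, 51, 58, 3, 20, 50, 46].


i=0: 84!=50
i=1: 51!=50
i=2: 58!=50
i=3: 3!=50
i=4: 20!=50
i=5: 50==50 found!

Found at 5, 6 comps


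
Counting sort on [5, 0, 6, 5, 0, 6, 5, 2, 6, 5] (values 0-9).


Input: [5, 0, 6, 5, 0, 6, 5, 2, 6, 5]
Counts: [2, 0, 1, 0, 0, 4, 3, 0, 0, 0]

Sorted: [0, 0, 2, 5, 5, 5, 5, 6, 6, 6]


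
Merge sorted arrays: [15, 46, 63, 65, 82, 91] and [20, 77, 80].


Take 15 from A
Take 20 from B
Take 46 from A
Take 63 from A
Take 65 from A
Take 77 from B
Take 80 from B

Merged: [15, 20, 46, 63, 65, 77, 80, 82, 91]


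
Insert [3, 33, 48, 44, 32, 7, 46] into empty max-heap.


Insert 3: [3]
Insert 33: [33, 3]
Insert 48: [48, 3, 33]
Insert 44: [48, 44, 33, 3]
Insert 32: [48, 44, 33, 3, 32]
Insert 7: [48, 44, 33, 3, 32, 7]
Insert 46: [48, 44, 46, 3, 32, 7, 33]

Final heap: [48, 44, 46, 3, 32, 7, 33]


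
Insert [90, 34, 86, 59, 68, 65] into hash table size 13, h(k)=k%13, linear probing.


Insert 90: h=12 -> slot 12
Insert 34: h=8 -> slot 8
Insert 86: h=8, 1 probes -> slot 9
Insert 59: h=7 -> slot 7
Insert 68: h=3 -> slot 3
Insert 65: h=0 -> slot 0

Table: [65, None, None, 68, None, None, None, 59, 34, 86, None, None, 90]


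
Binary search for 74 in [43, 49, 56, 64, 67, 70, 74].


Step 1: lo=0, hi=6, mid=3, val=64
Step 2: lo=4, hi=6, mid=5, val=70
Step 3: lo=6, hi=6, mid=6, val=74

Found at index 6


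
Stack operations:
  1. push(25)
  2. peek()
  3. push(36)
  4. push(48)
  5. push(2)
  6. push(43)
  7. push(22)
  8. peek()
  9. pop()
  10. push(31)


push(25) -> [25]
peek()->25
push(36) -> [25, 36]
push(48) -> [25, 36, 48]
push(2) -> [25, 36, 48, 2]
push(43) -> [25, 36, 48, 2, 43]
push(22) -> [25, 36, 48, 2, 43, 22]
peek()->22
pop()->22, [25, 36, 48, 2, 43]
push(31) -> [25, 36, 48, 2, 43, 31]

Final stack: [25, 36, 48, 2, 43, 31]


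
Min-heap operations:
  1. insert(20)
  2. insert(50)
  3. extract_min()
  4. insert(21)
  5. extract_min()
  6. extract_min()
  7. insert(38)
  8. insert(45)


insert(20) -> [20]
insert(50) -> [20, 50]
extract_min()->20, [50]
insert(21) -> [21, 50]
extract_min()->21, [50]
extract_min()->50, []
insert(38) -> [38]
insert(45) -> [38, 45]

Final heap: [38, 45]


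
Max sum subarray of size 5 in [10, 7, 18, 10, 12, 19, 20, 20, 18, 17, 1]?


[0:5]: 57
[1:6]: 66
[2:7]: 79
[3:8]: 81
[4:9]: 89
[5:10]: 94
[6:11]: 76

Max: 94 at [5:10]


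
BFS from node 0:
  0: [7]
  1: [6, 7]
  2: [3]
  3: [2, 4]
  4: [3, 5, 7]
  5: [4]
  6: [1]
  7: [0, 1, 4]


Visit 0, enqueue [7]
Visit 7, enqueue [1, 4]
Visit 1, enqueue [6]
Visit 4, enqueue [3, 5]
Visit 6, enqueue []
Visit 3, enqueue [2]
Visit 5, enqueue []
Visit 2, enqueue []

BFS order: [0, 7, 1, 4, 6, 3, 5, 2]


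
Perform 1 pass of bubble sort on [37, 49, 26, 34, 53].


Initial: [37, 49, 26, 34, 53]
Pass 1: [37, 26, 34, 49, 53] (2 swaps)

After 1 pass: [37, 26, 34, 49, 53]


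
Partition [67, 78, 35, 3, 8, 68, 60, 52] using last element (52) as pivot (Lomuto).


Pivot: 52
  35 <= 52: swap -> [35, 78, 67, 3, 8, 68, 60, 52]
  3 <= 52: swap -> [35, 3, 67, 78, 8, 68, 60, 52]
  8 <= 52: swap -> [35, 3, 8, 78, 67, 68, 60, 52]
Place pivot at 3: [35, 3, 8, 52, 67, 68, 60, 78]

Partitioned: [35, 3, 8, 52, 67, 68, 60, 78]


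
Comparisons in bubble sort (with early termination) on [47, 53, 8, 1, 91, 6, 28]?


Algorithm: bubble sort (with early termination)
Input: [47, 53, 8, 1, 91, 6, 28]
Sorted: [1, 6, 8, 28, 47, 53, 91]

20


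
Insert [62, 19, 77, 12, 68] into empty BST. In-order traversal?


Insert 62: root
Insert 19: L from 62
Insert 77: R from 62
Insert 12: L from 62 -> L from 19
Insert 68: R from 62 -> L from 77

In-order: [12, 19, 62, 68, 77]


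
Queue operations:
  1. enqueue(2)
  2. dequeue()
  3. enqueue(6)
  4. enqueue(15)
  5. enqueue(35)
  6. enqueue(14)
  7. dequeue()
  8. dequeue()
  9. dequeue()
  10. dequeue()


enqueue(2) -> [2]
dequeue()->2, []
enqueue(6) -> [6]
enqueue(15) -> [6, 15]
enqueue(35) -> [6, 15, 35]
enqueue(14) -> [6, 15, 35, 14]
dequeue()->6, [15, 35, 14]
dequeue()->15, [35, 14]
dequeue()->35, [14]
dequeue()->14, []

Final queue: []


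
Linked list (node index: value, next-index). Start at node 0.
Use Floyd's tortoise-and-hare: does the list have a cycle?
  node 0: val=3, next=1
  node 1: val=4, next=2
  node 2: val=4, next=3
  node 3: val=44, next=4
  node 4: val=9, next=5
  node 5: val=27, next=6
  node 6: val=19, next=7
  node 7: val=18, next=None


Floyd's tortoise (slow, +1) and hare (fast, +2):
  init: slow=0, fast=0
  step 1: slow=1, fast=2
  step 2: slow=2, fast=4
  step 3: slow=3, fast=6
  step 4: fast 6->7->None, no cycle

Cycle: no


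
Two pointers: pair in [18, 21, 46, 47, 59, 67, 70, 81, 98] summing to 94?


lo=0(18)+hi=8(98)=116
lo=0(18)+hi=7(81)=99
lo=0(18)+hi=6(70)=88
lo=1(21)+hi=6(70)=91
lo=2(46)+hi=6(70)=116
lo=2(46)+hi=5(67)=113
lo=2(46)+hi=4(59)=105
lo=2(46)+hi=3(47)=93

No pair found


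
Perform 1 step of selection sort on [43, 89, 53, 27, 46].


Initial: [43, 89, 53, 27, 46]
Step 1: min=27 at 3
  Swap: [27, 89, 53, 43, 46]

After 1 step: [27, 89, 53, 43, 46]


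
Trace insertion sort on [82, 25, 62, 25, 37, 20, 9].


Initial: [82, 25, 62, 25, 37, 20, 9]
Insert 25: [25, 82, 62, 25, 37, 20, 9]
Insert 62: [25, 62, 82, 25, 37, 20, 9]
Insert 25: [25, 25, 62, 82, 37, 20, 9]
Insert 37: [25, 25, 37, 62, 82, 20, 9]
Insert 20: [20, 25, 25, 37, 62, 82, 9]
Insert 9: [9, 20, 25, 25, 37, 62, 82]

Sorted: [9, 20, 25, 25, 37, 62, 82]


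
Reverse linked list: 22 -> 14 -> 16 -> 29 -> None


Step 1: curr=22, set curr.next=prev(None) | reversed so far: 22
Step 2: curr=14, set curr.next=prev(22) | reversed so far: 14 -> 22
Step 3: curr=16, set curr.next=prev(14) | reversed so far: 16 -> 14 -> 22
Step 4: curr=29, set curr.next=prev(16) | reversed so far: 29 -> 16 -> 14 -> 22

29 -> 16 -> 14 -> 22 -> None


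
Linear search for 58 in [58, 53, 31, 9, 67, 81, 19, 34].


i=0: 58==58 found!

Found at 0, 1 comps
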